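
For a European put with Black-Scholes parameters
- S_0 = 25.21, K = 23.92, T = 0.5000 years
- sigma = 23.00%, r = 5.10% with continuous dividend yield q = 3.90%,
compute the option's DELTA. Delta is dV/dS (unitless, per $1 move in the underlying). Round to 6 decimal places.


Answer: Delta = -0.323178

Derivation:
d1 = 0.4411781374; d2 = 0.2785435778
phi(d1) = 0.3619469562; exp(-qT) = 0.9806888952; exp(-rT) = 0.9748223790
N(-d1) = 0.3295420197
Delta = -exp(-qT) * N(-d1) = -0.9806888952 * 0.3295420197 = -0.323178


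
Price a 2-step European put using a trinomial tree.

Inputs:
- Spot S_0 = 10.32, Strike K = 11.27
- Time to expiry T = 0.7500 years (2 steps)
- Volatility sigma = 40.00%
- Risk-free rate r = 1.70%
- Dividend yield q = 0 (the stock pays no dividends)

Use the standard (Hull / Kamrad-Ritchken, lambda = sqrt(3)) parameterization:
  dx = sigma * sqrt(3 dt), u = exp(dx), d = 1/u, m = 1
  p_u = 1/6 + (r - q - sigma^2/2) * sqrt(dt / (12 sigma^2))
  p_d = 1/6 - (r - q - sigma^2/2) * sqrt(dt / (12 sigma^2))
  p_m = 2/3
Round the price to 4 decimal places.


dt = T/N = 0.375000; dx = sigma*sqrt(3*dt) = 0.424264
u = exp(dx) = 1.528465; d = 1/u = 0.654251
p_u = 0.138824, p_m = 0.666667, p_d = 0.194509
Discount per step: exp(-r*dt) = 0.993645
Stock lattice S(k, j) with j the centered position index:
  k=0: S(0,+0) = 10.3200
  k=1: S(1,-1) = 6.7519; S(1,+0) = 10.3200; S(1,+1) = 15.7738
  k=2: S(2,-2) = 4.4174; S(2,-1) = 6.7519; S(2,+0) = 10.3200; S(2,+1) = 15.7738; S(2,+2) = 24.1096
Terminal payoffs V(N, j) = max(K - S_T, 0):
  V(2,-2) = 6.852581; V(2,-1) = 4.518129; V(2,+0) = 0.950000; V(2,+1) = 0.000000; V(2,+2) = 0.000000
Backward induction: V(k, j) = exp(-r*dt) * [p_u * V(k+1, j+1) + p_m * V(k+1, j) + p_d * V(k+1, j-1)]
  V(1,-1) = exp(-r*dt) * [p_u*0.950000 + p_m*4.518129 + p_d*6.852581] = 4.448408
  V(1,+0) = exp(-r*dt) * [p_u*0.000000 + p_m*0.950000 + p_d*4.518129] = 1.502541
  V(1,+1) = exp(-r*dt) * [p_u*0.000000 + p_m*0.000000 + p_d*0.950000] = 0.183609
  V(0,+0) = exp(-r*dt) * [p_u*0.183609 + p_m*1.502541 + p_d*4.448408] = 1.880413

Answer: Price = V(0,0) = 1.8804


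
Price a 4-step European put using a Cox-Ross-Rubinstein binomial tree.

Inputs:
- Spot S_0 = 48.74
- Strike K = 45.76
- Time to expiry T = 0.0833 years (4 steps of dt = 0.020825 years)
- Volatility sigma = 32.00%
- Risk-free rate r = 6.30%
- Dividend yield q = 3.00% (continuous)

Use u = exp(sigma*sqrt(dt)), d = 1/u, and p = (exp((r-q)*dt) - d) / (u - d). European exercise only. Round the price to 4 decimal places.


dt = T/N = 0.020825
u = exp(sigma*sqrt(dt)) = 1.047262; d = 1/u = 0.954871
p = (exp((r-q)*dt) - d) / (u - d) = 0.495898
Discount per step: exp(-r*dt) = 0.998689
Stock lattice S(k, i) with i counting down-moves:
  k=0: S(0,0) = 48.7400
  k=1: S(1,0) = 51.0435; S(1,1) = 46.5404
  k=2: S(2,0) = 53.4559; S(2,1) = 48.7400; S(2,2) = 44.4401
  k=3: S(3,0) = 55.9823; S(3,1) = 51.0435; S(3,2) = 46.5404; S(3,3) = 42.4346
  k=4: S(4,0) = 58.6282; S(4,1) = 53.4559; S(4,2) = 48.7400; S(4,3) = 44.4401; S(4,4) = 40.5196
Terminal payoffs V(N, i) = max(K - S_T, 0):
  V(4,0) = 0.000000; V(4,1) = 0.000000; V(4,2) = 0.000000; V(4,3) = 1.319888; V(4,4) = 5.240436
Backward induction: V(k, i) = exp(-r*dt) * [p * V(k+1, i) + (1-p) * V(k+1, i+1)].
  V(3,0) = exp(-r*dt) * [p*0.000000 + (1-p)*0.000000] = 0.000000
  V(3,1) = exp(-r*dt) * [p*0.000000 + (1-p)*0.000000] = 0.000000
  V(3,2) = exp(-r*dt) * [p*0.000000 + (1-p)*1.319888] = 0.664486
  V(3,3) = exp(-r*dt) * [p*1.319888 + (1-p)*5.240436] = 3.291922
  V(2,0) = exp(-r*dt) * [p*0.000000 + (1-p)*0.000000] = 0.000000
  V(2,1) = exp(-r*dt) * [p*0.000000 + (1-p)*0.664486] = 0.334529
  V(2,2) = exp(-r*dt) * [p*0.664486 + (1-p)*3.291922] = 1.986373
  V(1,0) = exp(-r*dt) * [p*0.000000 + (1-p)*0.334529] = 0.168416
  V(1,1) = exp(-r*dt) * [p*0.334529 + (1-p)*1.986373] = 1.165696
  V(0,0) = exp(-r*dt) * [p*0.168416 + (1-p)*1.165696] = 0.670267

Answer: Price = V(0,0) = 0.6703


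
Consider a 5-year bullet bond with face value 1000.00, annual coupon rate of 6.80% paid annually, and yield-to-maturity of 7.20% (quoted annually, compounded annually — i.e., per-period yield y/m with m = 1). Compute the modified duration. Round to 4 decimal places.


Coupon per period c = face * coupon_rate / m = 68.000000
Periods per year m = 1; per-period yield y/m = 0.072000
Number of cashflows N = 5
Cashflows (t years, CF_t, discount factor 1/(1+y/m)^(m*t), PV):
  t = 1.0000: CF_t = 68.000000, DF = 0.932836, PV = 63.432836
  t = 2.0000: CF_t = 68.000000, DF = 0.870183, PV = 59.172421
  t = 3.0000: CF_t = 68.000000, DF = 0.811738, PV = 55.198154
  t = 4.0000: CF_t = 68.000000, DF = 0.757218, PV = 51.490816
  t = 5.0000: CF_t = 1068.000000, DF = 0.706360, PV = 754.392437
Price P = sum_t PV_t = 983.686664
First compute Macaulay numerator sum_t t * PV_t:
  t * PV_t at t = 1.0000: 63.432836
  t * PV_t at t = 2.0000: 118.344843
  t * PV_t at t = 3.0000: 165.594463
  t * PV_t at t = 4.0000: 205.963263
  t * PV_t at t = 5.0000: 3771.962186
Macaulay duration D = 4325.297590 / 983.686664 = 4.397028
Modified duration = D / (1 + y/m) = 4.397028 / (1 + 0.072000) = 4.101705

Answer: Modified duration = 4.1017


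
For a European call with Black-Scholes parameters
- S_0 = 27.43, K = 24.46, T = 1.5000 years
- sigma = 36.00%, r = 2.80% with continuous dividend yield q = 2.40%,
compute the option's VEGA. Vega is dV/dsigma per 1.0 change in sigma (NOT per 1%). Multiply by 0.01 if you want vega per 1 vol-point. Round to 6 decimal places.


Answer: Vega = 11.443536

Derivation:
d1 = 0.4939762916; d2 = 0.0530681379
phi(d1) = 0.3531208881; exp(-qT) = 0.9646402935; exp(-rT) = 0.9588697806
Vega = S * exp(-qT) * phi(d1) * sqrt(T) = 27.4300 * 0.9646402935 * 0.3531208881 * 1.2247448714 = 11.443536


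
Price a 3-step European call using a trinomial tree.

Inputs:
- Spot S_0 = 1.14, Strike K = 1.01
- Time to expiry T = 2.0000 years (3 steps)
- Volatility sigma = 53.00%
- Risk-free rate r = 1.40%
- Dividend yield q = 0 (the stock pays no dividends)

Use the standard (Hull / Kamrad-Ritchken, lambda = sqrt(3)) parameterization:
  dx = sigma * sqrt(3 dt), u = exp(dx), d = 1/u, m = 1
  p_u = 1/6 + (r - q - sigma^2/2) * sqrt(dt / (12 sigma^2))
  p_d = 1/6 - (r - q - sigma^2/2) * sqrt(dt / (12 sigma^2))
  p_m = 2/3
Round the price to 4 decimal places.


Answer: Price = V(0,0) = 0.3717

Derivation:
dt = T/N = 0.666667; dx = sigma*sqrt(3*dt) = 0.749533
u = exp(dx) = 2.116012; d = 1/u = 0.472587
p_u = 0.110432, p_m = 0.666667, p_d = 0.222902
Discount per step: exp(-r*dt) = 0.990710
Stock lattice S(k, j) with j the centered position index:
  k=0: S(0,+0) = 1.1400
  k=1: S(1,-1) = 0.5387; S(1,+0) = 1.1400; S(1,+1) = 2.4123
  k=2: S(2,-2) = 0.2546; S(2,-1) = 0.5387; S(2,+0) = 1.1400; S(2,+1) = 2.4123; S(2,+2) = 5.1044
  k=3: S(3,-3) = 0.1203; S(3,-2) = 0.2546; S(3,-1) = 0.5387; S(3,+0) = 1.1400; S(3,+1) = 2.4123; S(3,+2) = 5.1044; S(3,+3) = 10.8009
Terminal payoffs V(N, j) = max(S_T - K, 0):
  V(3,-3) = 0.000000; V(3,-2) = 0.000000; V(3,-1) = 0.000000; V(3,+0) = 0.130000; V(3,+1) = 1.402254; V(3,+2) = 4.094358; V(3,+3) = 9.790882
Backward induction: V(k, j) = exp(-r*dt) * [p_u * V(k+1, j+1) + p_m * V(k+1, j) + p_d * V(k+1, j-1)]
  V(2,-2) = exp(-r*dt) * [p_u*0.000000 + p_m*0.000000 + p_d*0.000000] = 0.000000
  V(2,-1) = exp(-r*dt) * [p_u*0.130000 + p_m*0.000000 + p_d*0.000000] = 0.014223
  V(2,+0) = exp(-r*dt) * [p_u*1.402254 + p_m*0.130000 + p_d*0.000000] = 0.239276
  V(2,+1) = exp(-r*dt) * [p_u*4.094358 + p_m*1.402254 + p_d*0.130000] = 1.402806
  V(2,+2) = exp(-r*dt) * [p_u*9.790882 + p_m*4.094358 + p_d*1.402254] = 4.085054
  V(1,-1) = exp(-r*dt) * [p_u*0.239276 + p_m*0.014223 + p_d*0.000000] = 0.035572
  V(1,+0) = exp(-r*dt) * [p_u*1.402806 + p_m*0.239276 + p_d*0.014223] = 0.314651
  V(1,+1) = exp(-r*dt) * [p_u*4.085054 + p_m*1.402806 + p_d*0.239276] = 1.426284
  V(0,+0) = exp(-r*dt) * [p_u*1.426284 + p_m*0.314651 + p_d*0.035572] = 0.371718


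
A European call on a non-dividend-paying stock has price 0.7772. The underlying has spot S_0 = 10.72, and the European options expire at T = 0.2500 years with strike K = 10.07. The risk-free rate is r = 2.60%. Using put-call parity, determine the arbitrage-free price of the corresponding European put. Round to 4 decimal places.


Put-call parity: C - P = S_0 * exp(-qT) - K * exp(-rT).
S_0 * exp(-qT) = 10.7200 * 1.00000000 = 10.72000000
K * exp(-rT) = 10.0700 * 0.99352108 = 10.00475727
P = C - S*exp(-qT) + K*exp(-rT)
P = 0.7772 - 10.72000000 + 10.00475727 = 0.0620

Answer: Put price = 0.0620


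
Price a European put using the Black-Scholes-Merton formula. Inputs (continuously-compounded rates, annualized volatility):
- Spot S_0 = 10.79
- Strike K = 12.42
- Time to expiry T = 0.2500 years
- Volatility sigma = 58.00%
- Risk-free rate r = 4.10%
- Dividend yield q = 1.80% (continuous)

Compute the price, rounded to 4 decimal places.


d1 = (ln(S/K) + (r - q + 0.5*sigma^2) * T) / (sigma * sqrt(T)) = -0.32030447
d2 = d1 - sigma * sqrt(T) = -0.61030447
exp(-rT) = 0.98980235; exp(-qT) = 0.99551011
P = K * exp(-rT) * N(-d2) - S_0 * exp(-qT) * N(-d1)
N(-d1) = 0.62563123; N(-d2) = 0.72916993
P = 12.4200 * 0.98980235 * 0.72916993 - 10.7900 * 0.99551011 * 0.62563123 = 2.2437

Answer: Price = 2.2437


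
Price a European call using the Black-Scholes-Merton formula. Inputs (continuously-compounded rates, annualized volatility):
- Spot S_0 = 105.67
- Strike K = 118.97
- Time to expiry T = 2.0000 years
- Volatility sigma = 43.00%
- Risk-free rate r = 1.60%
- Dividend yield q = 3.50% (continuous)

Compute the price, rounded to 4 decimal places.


d1 = (ln(S/K) + (r - q + 0.5*sigma^2) * T) / (sigma * sqrt(T)) = 0.04661917
d2 = d1 - sigma * sqrt(T) = -0.56149266
exp(-rT) = 0.96850658; exp(-qT) = 0.93239382
C = S_0 * exp(-qT) * N(d1) - K * exp(-rT) * N(d2)
N(d1) = 0.51859162; N(d2) = 0.28723087
C = 105.6700 * 0.93239382 * 0.51859162 - 118.9700 * 0.96850658 * 0.28723087 = 17.9991

Answer: Price = 17.9991


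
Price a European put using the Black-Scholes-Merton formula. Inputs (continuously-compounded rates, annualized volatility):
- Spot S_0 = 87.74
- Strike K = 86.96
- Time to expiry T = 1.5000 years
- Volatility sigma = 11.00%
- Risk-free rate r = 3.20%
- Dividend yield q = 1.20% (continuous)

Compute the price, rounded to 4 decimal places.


Answer: Price = 3.0825

Derivation:
d1 = (ln(S/K) + (r - q + 0.5*sigma^2) * T) / (sigma * sqrt(T)) = 0.35632395
d2 = d1 - sigma * sqrt(T) = 0.22160202
exp(-rT) = 0.95313379; exp(-qT) = 0.98216103
P = K * exp(-rT) * N(-d2) - S_0 * exp(-qT) * N(-d1)
N(-d1) = 0.36079899; N(-d2) = 0.41231186
P = 86.9600 * 0.95313379 * 0.41231186 - 87.7400 * 0.98216103 * 0.36079899 = 3.0825


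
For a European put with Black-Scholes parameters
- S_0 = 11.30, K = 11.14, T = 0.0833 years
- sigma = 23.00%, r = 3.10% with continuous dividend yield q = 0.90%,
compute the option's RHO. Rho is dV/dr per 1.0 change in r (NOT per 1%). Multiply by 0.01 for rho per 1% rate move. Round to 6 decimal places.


d1 = 0.2756225492; d2 = 0.2092405486
phi(d1) = 0.3840730815; exp(-qT) = 0.9992505810; exp(-rT) = 0.9974210313
N(-d2) = 0.4171302299
Rho = -K*T*exp(-rT)*N(-d2) = -11.1400 * 0.0833 * 0.9974210313 * 0.4171302299 = -0.386083

Answer: Rho = -0.386083


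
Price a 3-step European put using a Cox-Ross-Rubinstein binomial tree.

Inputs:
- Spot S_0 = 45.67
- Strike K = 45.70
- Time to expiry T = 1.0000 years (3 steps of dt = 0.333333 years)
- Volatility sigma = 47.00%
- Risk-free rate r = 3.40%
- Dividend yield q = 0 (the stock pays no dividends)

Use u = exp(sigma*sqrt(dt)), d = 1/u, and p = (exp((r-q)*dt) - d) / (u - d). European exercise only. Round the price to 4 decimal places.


dt = T/N = 0.333333
u = exp(sigma*sqrt(dt)) = 1.311740; d = 1/u = 0.762346
p = (exp((r-q)*dt) - d) / (u - d) = 0.453321
Discount per step: exp(-r*dt) = 0.988731
Stock lattice S(k, i) with i counting down-moves:
  k=0: S(0,0) = 45.6700
  k=1: S(1,0) = 59.9072; S(1,1) = 34.8163
  k=2: S(2,0) = 78.5826; S(2,1) = 45.6700; S(2,2) = 26.5421
  k=3: S(3,0) = 103.0800; S(3,1) = 59.9072; S(3,2) = 34.8163; S(3,3) = 20.2343
Terminal payoffs V(N, i) = max(K - S_T, 0):
  V(3,0) = 0.000000; V(3,1) = 0.000000; V(3,2) = 10.883654; V(3,3) = 25.465729
Backward induction: V(k, i) = exp(-r*dt) * [p * V(k+1, i) + (1-p) * V(k+1, i+1)].
  V(2,0) = exp(-r*dt) * [p*0.000000 + (1-p)*0.000000] = 0.000000
  V(2,1) = exp(-r*dt) * [p*0.000000 + (1-p)*10.883654] = 5.882817
  V(2,2) = exp(-r*dt) * [p*10.883654 + (1-p)*25.465729] = 18.642885
  V(1,0) = exp(-r*dt) * [p*0.000000 + (1-p)*5.882817] = 3.179772
  V(1,1) = exp(-r*dt) * [p*5.882817 + (1-p)*18.642885] = 12.713575
  V(0,0) = exp(-r*dt) * [p*3.179772 + (1-p)*12.713575] = 8.297136

Answer: Price = V(0,0) = 8.2971


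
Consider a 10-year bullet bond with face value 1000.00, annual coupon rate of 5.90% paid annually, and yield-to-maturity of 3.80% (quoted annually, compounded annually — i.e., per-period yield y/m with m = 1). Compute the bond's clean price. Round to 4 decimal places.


Answer: Price = 1172.0374

Derivation:
Coupon per period c = face * coupon_rate / m = 59.000000
Periods per year m = 1; per-period yield y/m = 0.038000
Number of cashflows N = 10
Cashflows (t years, CF_t, discount factor 1/(1+y/m)^(m*t), PV):
  t = 1.0000: CF_t = 59.000000, DF = 0.963391, PV = 56.840077
  t = 2.0000: CF_t = 59.000000, DF = 0.928122, PV = 54.759226
  t = 3.0000: CF_t = 59.000000, DF = 0.894145, PV = 52.754553
  t = 4.0000: CF_t = 59.000000, DF = 0.861411, PV = 50.823269
  t = 5.0000: CF_t = 59.000000, DF = 0.829876, PV = 48.962687
  t = 6.0000: CF_t = 59.000000, DF = 0.799495, PV = 47.170219
  t = 7.0000: CF_t = 59.000000, DF = 0.770227, PV = 45.443371
  t = 8.0000: CF_t = 59.000000, DF = 0.742030, PV = 43.779741
  t = 9.0000: CF_t = 59.000000, DF = 0.714865, PV = 42.177014
  t = 10.0000: CF_t = 1059.000000, DF = 0.688694, PV = 729.327224
Price P = sum_t PV_t = 1172.037381


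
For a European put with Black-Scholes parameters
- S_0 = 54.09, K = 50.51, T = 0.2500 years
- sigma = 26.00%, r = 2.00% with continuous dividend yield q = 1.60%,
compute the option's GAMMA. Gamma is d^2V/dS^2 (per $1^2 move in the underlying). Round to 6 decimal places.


Answer: Gamma = 0.047215

Derivation:
d1 = 0.5994460723; d2 = 0.4694460723
phi(d1) = 0.3333353196; exp(-qT) = 0.9960079893; exp(-rT) = 0.9950124792
Gamma = exp(-qT) * phi(d1) / (S * sigma * sqrt(T)) = 0.9960079893 * 0.3333353196 / (54.0900 * 0.2600 * 0.5000000000) = 0.047215


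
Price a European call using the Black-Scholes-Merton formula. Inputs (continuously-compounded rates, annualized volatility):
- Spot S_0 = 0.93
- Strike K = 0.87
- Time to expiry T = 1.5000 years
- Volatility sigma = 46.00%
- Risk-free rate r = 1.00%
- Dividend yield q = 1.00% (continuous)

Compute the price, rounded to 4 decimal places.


d1 = (ln(S/K) + (r - q + 0.5*sigma^2) * T) / (sigma * sqrt(T)) = 0.40006801
d2 = d1 - sigma * sqrt(T) = -0.16331463
exp(-rT) = 0.98511194; exp(-qT) = 0.98511194
C = S_0 * exp(-qT) * N(d1) - K * exp(-rT) * N(d2)
N(d1) = 0.65544679; N(d2) = 0.43513536
C = 0.9300 * 0.98511194 * 0.65544679 - 0.8700 * 0.98511194 * 0.43513536 = 0.2276

Answer: Price = 0.2276


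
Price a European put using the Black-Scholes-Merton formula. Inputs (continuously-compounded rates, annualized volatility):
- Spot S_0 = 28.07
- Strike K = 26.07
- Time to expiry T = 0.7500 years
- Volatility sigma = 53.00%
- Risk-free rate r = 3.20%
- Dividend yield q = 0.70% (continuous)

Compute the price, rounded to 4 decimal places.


d1 = (ln(S/K) + (r - q + 0.5*sigma^2) * T) / (sigma * sqrt(T)) = 0.43138667
d2 = d1 - sigma * sqrt(T) = -0.02760679
exp(-rT) = 0.97628571; exp(-qT) = 0.99476376
P = K * exp(-rT) * N(-d2) - S_0 * exp(-qT) * N(-d1)
N(-d1) = 0.33309362; N(-d2) = 0.51101212
P = 26.0700 * 0.97628571 * 0.51101212 - 28.0700 * 0.99476376 * 0.33309362 = 3.7052

Answer: Price = 3.7052


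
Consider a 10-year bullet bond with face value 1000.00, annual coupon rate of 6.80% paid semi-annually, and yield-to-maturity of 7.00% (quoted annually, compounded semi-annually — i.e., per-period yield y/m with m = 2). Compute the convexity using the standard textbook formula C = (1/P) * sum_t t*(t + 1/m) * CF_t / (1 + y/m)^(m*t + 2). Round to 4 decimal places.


Answer: Convexity = 64.7909

Derivation:
Coupon per period c = face * coupon_rate / m = 34.000000
Periods per year m = 2; per-period yield y/m = 0.035000
Number of cashflows N = 20
Cashflows (t years, CF_t, discount factor 1/(1+y/m)^(m*t), PV):
  t = 0.5000: CF_t = 34.000000, DF = 0.966184, PV = 32.850242
  t = 1.0000: CF_t = 34.000000, DF = 0.933511, PV = 31.739364
  t = 1.5000: CF_t = 34.000000, DF = 0.901943, PV = 30.666052
  t = 2.0000: CF_t = 34.000000, DF = 0.871442, PV = 29.629036
  t = 2.5000: CF_t = 34.000000, DF = 0.841973, PV = 28.627088
  t = 3.0000: CF_t = 34.000000, DF = 0.813501, PV = 27.659022
  t = 3.5000: CF_t = 34.000000, DF = 0.785991, PV = 26.723693
  t = 4.0000: CF_t = 34.000000, DF = 0.759412, PV = 25.819993
  t = 4.5000: CF_t = 34.000000, DF = 0.733731, PV = 24.946853
  t = 5.0000: CF_t = 34.000000, DF = 0.708919, PV = 24.103240
  t = 5.5000: CF_t = 34.000000, DF = 0.684946, PV = 23.288154
  t = 6.0000: CF_t = 34.000000, DF = 0.661783, PV = 22.500632
  t = 6.5000: CF_t = 34.000000, DF = 0.639404, PV = 21.739741
  t = 7.0000: CF_t = 34.000000, DF = 0.617782, PV = 21.004581
  t = 7.5000: CF_t = 34.000000, DF = 0.596891, PV = 20.294281
  t = 8.0000: CF_t = 34.000000, DF = 0.576706, PV = 19.608001
  t = 8.5000: CF_t = 34.000000, DF = 0.557204, PV = 18.944929
  t = 9.0000: CF_t = 34.000000, DF = 0.538361, PV = 18.304279
  t = 9.5000: CF_t = 34.000000, DF = 0.520156, PV = 17.685293
  t = 10.0000: CF_t = 1034.000000, DF = 0.502566, PV = 519.653125
Price P = sum_t PV_t = 985.787597
Convexity numerator sum_t t*(t + 1/m) * CF_t / (1+y/m)^(m*t + 2):
  t = 0.5000: term = 15.333026
  t = 1.0000: term = 44.443554
  t = 1.5000: term = 85.881263
  t = 2.0000: term = 138.295110
  t = 2.5000: term = 200.427695
  t = 3.0000: term = 271.109926
  t = 3.5000: term = 349.255943
  t = 4.0000: term = 433.858314
  t = 4.5000: term = 523.983471
  t = 5.0000: term = 618.767384
  t = 5.5000: term = 717.411460
  t = 6.0000: term = 819.178654
  t = 6.5000: term = 923.389787
  t = 7.0000: term = 1029.420052
  t = 7.5000: term = 1136.695710
  t = 8.0000: term = 1244.690955
  t = 8.5000: term = 1352.924951
  t = 9.0000: term = 1460.959026
  t = 9.5000: term = 1568.394016
  t = 10.0000: term = 50935.683981
Convexity = (1/P) * sum = 63870.104276 / 985.787597 = 64.790939


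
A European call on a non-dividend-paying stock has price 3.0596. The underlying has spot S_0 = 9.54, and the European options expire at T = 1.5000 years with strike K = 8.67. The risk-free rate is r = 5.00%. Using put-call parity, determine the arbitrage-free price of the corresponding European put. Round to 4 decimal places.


Answer: Put price = 1.5631

Derivation:
Put-call parity: C - P = S_0 * exp(-qT) - K * exp(-rT).
S_0 * exp(-qT) = 9.5400 * 1.00000000 = 9.54000000
K * exp(-rT) = 8.6700 * 0.92774349 = 8.04353603
P = C - S*exp(-qT) + K*exp(-rT)
P = 3.0596 - 9.54000000 + 8.04353603 = 1.5631


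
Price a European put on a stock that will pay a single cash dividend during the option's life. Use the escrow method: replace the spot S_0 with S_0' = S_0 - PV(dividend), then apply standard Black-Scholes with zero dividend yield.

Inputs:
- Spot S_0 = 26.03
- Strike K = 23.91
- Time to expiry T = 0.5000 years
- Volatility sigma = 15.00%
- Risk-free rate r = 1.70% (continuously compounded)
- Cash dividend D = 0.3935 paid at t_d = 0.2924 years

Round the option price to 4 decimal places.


PV(D) = D * exp(-r * t_d) = 0.3935 * 0.99504153 = 0.39154884
S_0' = S_0 - PV(D) = 26.0300 - 0.39154884 = 25.63845116
d1 = (ln(S_0'/K) + (r + sigma^2/2)*T) / (sigma*sqrt(T)) = 0.79121894
d2 = d1 - sigma*sqrt(T) = 0.68515292
exp(-rT) = 0.99153602
N(-d1) = 0.21440812; N(-d2) = 0.24662371
P = K * exp(-rT) * N(-d2) - S_0' * N(-d1) = 23.9100 * 0.99153602 * 0.24662371 - 25.63845116 * 0.21440812 = 0.3498

Answer: Price = 0.3498


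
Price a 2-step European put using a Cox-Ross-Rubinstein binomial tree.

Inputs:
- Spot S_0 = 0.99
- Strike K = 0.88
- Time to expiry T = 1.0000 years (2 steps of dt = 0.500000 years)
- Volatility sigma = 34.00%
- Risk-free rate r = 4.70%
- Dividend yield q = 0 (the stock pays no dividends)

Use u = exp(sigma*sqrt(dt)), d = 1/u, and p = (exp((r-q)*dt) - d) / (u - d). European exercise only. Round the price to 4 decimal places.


Answer: Price = V(0,0) = 0.0667

Derivation:
dt = T/N = 0.500000
u = exp(sigma*sqrt(dt)) = 1.271778; d = 1/u = 0.786300
p = (exp((r-q)*dt) - d) / (u - d) = 0.489163
Discount per step: exp(-r*dt) = 0.976774
Stock lattice S(k, i) with i counting down-moves:
  k=0: S(0,0) = 0.9900
  k=1: S(1,0) = 1.2591; S(1,1) = 0.7784
  k=2: S(2,0) = 1.6012; S(2,1) = 0.9900; S(2,2) = 0.6121
Terminal payoffs V(N, i) = max(K - S_T, 0):
  V(2,0) = 0.000000; V(2,1) = 0.000000; V(2,2) = 0.267914
Backward induction: V(k, i) = exp(-r*dt) * [p * V(k+1, i) + (1-p) * V(k+1, i+1)].
  V(1,0) = exp(-r*dt) * [p*0.000000 + (1-p)*0.000000] = 0.000000
  V(1,1) = exp(-r*dt) * [p*0.000000 + (1-p)*0.267914] = 0.133682
  V(0,0) = exp(-r*dt) * [p*0.000000 + (1-p)*0.133682] = 0.066704


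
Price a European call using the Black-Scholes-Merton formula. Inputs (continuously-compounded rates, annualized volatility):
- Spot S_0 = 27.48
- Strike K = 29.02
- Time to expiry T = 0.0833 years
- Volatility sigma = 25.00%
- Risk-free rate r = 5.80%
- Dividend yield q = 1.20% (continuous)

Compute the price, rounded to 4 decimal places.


Answer: Price = 0.2889

Derivation:
d1 = (ln(S/K) + (r - q + 0.5*sigma^2) * T) / (sigma * sqrt(T)) = -0.66651361
d2 = d1 - sigma * sqrt(T) = -0.73866796
exp(-rT) = 0.99518025; exp(-qT) = 0.99900090
C = S_0 * exp(-qT) * N(d1) - K * exp(-rT) * N(d2)
N(d1) = 0.25254143; N(d2) = 0.23005432
C = 27.4800 * 0.99900090 * 0.25254143 - 29.0200 * 0.99518025 * 0.23005432 = 0.2889


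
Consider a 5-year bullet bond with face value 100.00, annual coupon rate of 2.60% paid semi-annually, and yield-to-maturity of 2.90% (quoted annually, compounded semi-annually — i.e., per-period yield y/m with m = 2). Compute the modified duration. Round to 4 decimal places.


Answer: Modified duration = 4.6511

Derivation:
Coupon per period c = face * coupon_rate / m = 1.300000
Periods per year m = 2; per-period yield y/m = 0.014500
Number of cashflows N = 10
Cashflows (t years, CF_t, discount factor 1/(1+y/m)^(m*t), PV):
  t = 0.5000: CF_t = 1.300000, DF = 0.985707, PV = 1.281419
  t = 1.0000: CF_t = 1.300000, DF = 0.971619, PV = 1.263104
  t = 1.5000: CF_t = 1.300000, DF = 0.957732, PV = 1.245051
  t = 2.0000: CF_t = 1.300000, DF = 0.944043, PV = 1.227256
  t = 2.5000: CF_t = 1.300000, DF = 0.930550, PV = 1.209715
  t = 3.0000: CF_t = 1.300000, DF = 0.917250, PV = 1.192425
  t = 3.5000: CF_t = 1.300000, DF = 0.904140, PV = 1.175382
  t = 4.0000: CF_t = 1.300000, DF = 0.891217, PV = 1.158582
  t = 4.5000: CF_t = 1.300000, DF = 0.878479, PV = 1.142023
  t = 5.0000: CF_t = 101.300000, DF = 0.865923, PV = 87.718043
Price P = sum_t PV_t = 98.613001
First compute Macaulay numerator sum_t t * PV_t:
  t * PV_t at t = 0.5000: 0.640710
  t * PV_t at t = 1.0000: 1.263104
  t * PV_t at t = 1.5000: 1.867577
  t * PV_t at t = 2.0000: 2.454512
  t * PV_t at t = 2.5000: 3.024288
  t * PV_t at t = 3.0000: 3.577275
  t * PV_t at t = 3.5000: 4.113837
  t * PV_t at t = 4.0000: 4.634330
  t * PV_t at t = 4.5000: 5.139104
  t * PV_t at t = 5.0000: 438.590213
Macaulay duration D = 465.304948 / 98.613001 = 4.718495
Modified duration = D / (1 + y/m) = 4.718495 / (1 + 0.014500) = 4.651055


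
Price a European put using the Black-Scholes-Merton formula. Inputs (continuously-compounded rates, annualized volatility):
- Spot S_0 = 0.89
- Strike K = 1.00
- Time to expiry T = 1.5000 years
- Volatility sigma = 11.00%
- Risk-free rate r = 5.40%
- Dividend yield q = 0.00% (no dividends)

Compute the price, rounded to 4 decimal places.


d1 = (ln(S/K) + (r - q + 0.5*sigma^2) * T) / (sigma * sqrt(T)) = -0.19639575
d2 = d1 - sigma * sqrt(T) = -0.33111769
exp(-rT) = 0.92219369; exp(-qT) = 1.00000000
P = K * exp(-rT) * N(-d2) - S_0 * exp(-qT) * N(-d1)
N(-d1) = 0.57784979; N(-d2) = 0.62972221
P = 1.0000 * 0.92219369 * 0.62972221 - 0.8900 * 1.00000000 * 0.57784979 = 0.0664

Answer: Price = 0.0664


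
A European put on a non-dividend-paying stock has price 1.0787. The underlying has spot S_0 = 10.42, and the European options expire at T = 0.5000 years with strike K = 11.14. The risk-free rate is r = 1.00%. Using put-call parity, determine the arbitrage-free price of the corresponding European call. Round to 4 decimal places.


Answer: Call price = 0.4143

Derivation:
Put-call parity: C - P = S_0 * exp(-qT) - K * exp(-rT).
S_0 * exp(-qT) = 10.4200 * 1.00000000 = 10.42000000
K * exp(-rT) = 11.1400 * 0.99501248 = 11.08443902
C = P + S*exp(-qT) - K*exp(-rT)
C = 1.0787 + 10.42000000 - 11.08443902 = 0.4143


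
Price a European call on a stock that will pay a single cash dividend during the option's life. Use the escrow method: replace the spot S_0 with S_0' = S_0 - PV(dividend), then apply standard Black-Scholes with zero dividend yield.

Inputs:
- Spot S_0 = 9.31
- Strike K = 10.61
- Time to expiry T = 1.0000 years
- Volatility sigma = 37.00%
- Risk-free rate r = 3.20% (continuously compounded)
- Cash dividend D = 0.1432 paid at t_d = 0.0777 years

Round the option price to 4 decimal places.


PV(D) = D * exp(-r * t_d) = 0.1432 * 0.99751669 = 0.14284439
S_0' = S_0 - PV(D) = 9.3100 - 0.14284439 = 9.16715561
d1 = (ln(S_0'/K) + (r + sigma^2/2)*T) / (sigma*sqrt(T)) = -0.12356729
d2 = d1 - sigma*sqrt(T) = -0.49356729
exp(-rT) = 0.96850658
N(d1) = 0.45082894; N(d2) = 0.31080590
C = S_0' * N(d1) - K * exp(-rT) * N(d2) = 9.16715561 * 0.45082894 - 10.6100 * 0.96850658 * 0.31080590 = 0.9390

Answer: Price = 0.9390


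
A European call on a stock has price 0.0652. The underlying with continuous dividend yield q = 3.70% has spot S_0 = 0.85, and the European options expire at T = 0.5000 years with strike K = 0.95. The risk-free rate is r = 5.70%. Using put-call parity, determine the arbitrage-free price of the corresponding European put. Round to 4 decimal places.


Answer: Put price = 0.1541

Derivation:
Put-call parity: C - P = S_0 * exp(-qT) - K * exp(-rT).
S_0 * exp(-qT) = 0.8500 * 0.98167007 = 0.83441956
K * exp(-rT) = 0.9500 * 0.97190229 = 0.92330718
P = C - S*exp(-qT) + K*exp(-rT)
P = 0.0652 - 0.83441956 + 0.92330718 = 0.1541


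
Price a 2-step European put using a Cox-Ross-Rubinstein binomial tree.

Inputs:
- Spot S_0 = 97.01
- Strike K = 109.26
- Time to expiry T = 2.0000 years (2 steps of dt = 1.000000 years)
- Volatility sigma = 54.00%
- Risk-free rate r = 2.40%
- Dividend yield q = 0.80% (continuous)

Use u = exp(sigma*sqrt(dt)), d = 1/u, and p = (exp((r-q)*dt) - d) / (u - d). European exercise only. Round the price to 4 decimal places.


dt = T/N = 1.000000
u = exp(sigma*sqrt(dt)) = 1.716007; d = 1/u = 0.582748
p = (exp((r-q)*dt) - d) / (u - d) = 0.382420
Discount per step: exp(-r*dt) = 0.976286
Stock lattice S(k, i) with i counting down-moves:
  k=0: S(0,0) = 97.0100
  k=1: S(1,0) = 166.4698; S(1,1) = 56.5324
  k=2: S(2,0) = 285.6634; S(2,1) = 97.0100; S(2,2) = 32.9442
Terminal payoffs V(N, i) = max(K - S_T, 0):
  V(2,0) = 0.000000; V(2,1) = 12.250000; V(2,2) = 76.315838
Backward induction: V(k, i) = exp(-r*dt) * [p * V(k+1, i) + (1-p) * V(k+1, i+1)].
  V(1,0) = exp(-r*dt) * [p*0.000000 + (1-p)*12.250000] = 7.385951
  V(1,1) = exp(-r*dt) * [p*12.250000 + (1-p)*76.315838] = 50.587024
  V(0,0) = exp(-r*dt) * [p*7.385951 + (1-p)*50.587024] = 33.258229

Answer: Price = V(0,0) = 33.2582


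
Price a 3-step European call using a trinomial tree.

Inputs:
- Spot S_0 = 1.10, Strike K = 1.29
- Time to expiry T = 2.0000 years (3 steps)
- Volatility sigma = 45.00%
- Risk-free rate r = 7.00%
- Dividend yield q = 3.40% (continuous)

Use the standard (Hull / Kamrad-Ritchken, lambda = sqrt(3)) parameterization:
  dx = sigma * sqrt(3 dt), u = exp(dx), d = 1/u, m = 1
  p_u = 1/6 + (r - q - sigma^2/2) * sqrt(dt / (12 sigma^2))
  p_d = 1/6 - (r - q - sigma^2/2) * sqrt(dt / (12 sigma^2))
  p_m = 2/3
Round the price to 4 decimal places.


dt = T/N = 0.666667; dx = sigma*sqrt(3*dt) = 0.636396
u = exp(dx) = 1.889658; d = 1/u = 0.529196
p_u = 0.132490, p_m = 0.666667, p_d = 0.200843
Discount per step: exp(-r*dt) = 0.954405
Stock lattice S(k, j) with j the centered position index:
  k=0: S(0,+0) = 1.1000
  k=1: S(1,-1) = 0.5821; S(1,+0) = 1.1000; S(1,+1) = 2.0786
  k=2: S(2,-2) = 0.3081; S(2,-1) = 0.5821; S(2,+0) = 1.1000; S(2,+1) = 2.0786; S(2,+2) = 3.9279
  k=3: S(3,-3) = 0.1630; S(3,-2) = 0.3081; S(3,-1) = 0.5821; S(3,+0) = 1.1000; S(3,+1) = 2.0786; S(3,+2) = 3.9279; S(3,+3) = 7.4224
Terminal payoffs V(N, j) = max(S_T - K, 0):
  V(3,-3) = 0.000000; V(3,-2) = 0.000000; V(3,-1) = 0.000000; V(3,+0) = 0.000000; V(3,+1) = 0.788624; V(3,+2) = 2.637890; V(3,+3) = 6.132371
Backward induction: V(k, j) = exp(-r*dt) * [p_u * V(k+1, j+1) + p_m * V(k+1, j) + p_d * V(k+1, j-1)]
  V(2,-2) = exp(-r*dt) * [p_u*0.000000 + p_m*0.000000 + p_d*0.000000] = 0.000000
  V(2,-1) = exp(-r*dt) * [p_u*0.000000 + p_m*0.000000 + p_d*0.000000] = 0.000000
  V(2,+0) = exp(-r*dt) * [p_u*0.788624 + p_m*0.000000 + p_d*0.000000] = 0.099721
  V(2,+1) = exp(-r*dt) * [p_u*2.637890 + p_m*0.788624 + p_d*0.000000] = 0.835337
  V(2,+2) = exp(-r*dt) * [p_u*6.132371 + p_m*2.637890 + p_d*0.788624] = 2.605012
  V(1,-1) = exp(-r*dt) * [p_u*0.099721 + p_m*0.000000 + p_d*0.000000] = 0.012610
  V(1,+0) = exp(-r*dt) * [p_u*0.835337 + p_m*0.099721 + p_d*0.000000] = 0.169077
  V(1,+1) = exp(-r*dt) * [p_u*2.605012 + p_m*0.835337 + p_d*0.099721] = 0.880016
  V(0,+0) = exp(-r*dt) * [p_u*0.880016 + p_m*0.169077 + p_d*0.012610] = 0.221273

Answer: Price = V(0,0) = 0.2213


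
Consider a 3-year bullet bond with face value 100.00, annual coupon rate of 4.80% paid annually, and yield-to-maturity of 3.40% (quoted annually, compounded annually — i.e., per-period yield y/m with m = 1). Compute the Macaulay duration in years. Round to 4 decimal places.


Coupon per period c = face * coupon_rate / m = 4.800000
Periods per year m = 1; per-period yield y/m = 0.034000
Number of cashflows N = 3
Cashflows (t years, CF_t, discount factor 1/(1+y/m)^(m*t), PV):
  t = 1.0000: CF_t = 4.800000, DF = 0.967118, PV = 4.642166
  t = 2.0000: CF_t = 4.800000, DF = 0.935317, PV = 4.489523
  t = 3.0000: CF_t = 104.800000, DF = 0.904562, PV = 94.798107
Price P = sum_t PV_t = 103.929796
Macaulay numerator sum_t t * PV_t:
  t * PV_t at t = 1.0000: 4.642166
  t * PV_t at t = 2.0000: 8.979045
  t * PV_t at t = 3.0000: 284.394322
Macaulay duration D = (sum_t t * PV_t) / P = 298.015533 / 103.929796 = 2.867470

Answer: Macaulay duration = 2.8675 years


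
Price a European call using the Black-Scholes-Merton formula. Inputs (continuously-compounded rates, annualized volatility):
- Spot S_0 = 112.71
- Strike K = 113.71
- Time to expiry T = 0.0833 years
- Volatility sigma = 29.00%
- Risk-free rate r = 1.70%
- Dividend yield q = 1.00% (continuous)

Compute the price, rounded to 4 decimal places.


Answer: Price = 3.3267

Derivation:
d1 = (ln(S/K) + (r - q + 0.5*sigma^2) * T) / (sigma * sqrt(T)) = -0.05671910
d2 = d1 - sigma * sqrt(T) = -0.14041814
exp(-rT) = 0.99858490; exp(-qT) = 0.99916735
C = S_0 * exp(-qT) * N(d1) - K * exp(-rT) * N(d2)
N(d1) = 0.47738448; N(d2) = 0.44416481
C = 112.7100 * 0.99916735 * 0.47738448 - 113.7100 * 0.99858490 * 0.44416481 = 3.3267


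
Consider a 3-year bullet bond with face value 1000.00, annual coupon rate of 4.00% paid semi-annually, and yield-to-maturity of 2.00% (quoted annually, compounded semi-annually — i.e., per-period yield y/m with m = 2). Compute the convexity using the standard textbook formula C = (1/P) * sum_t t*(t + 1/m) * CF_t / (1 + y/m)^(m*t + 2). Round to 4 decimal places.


Answer: Convexity = 9.6604

Derivation:
Coupon per period c = face * coupon_rate / m = 20.000000
Periods per year m = 2; per-period yield y/m = 0.010000
Number of cashflows N = 6
Cashflows (t years, CF_t, discount factor 1/(1+y/m)^(m*t), PV):
  t = 0.5000: CF_t = 20.000000, DF = 0.990099, PV = 19.801980
  t = 1.0000: CF_t = 20.000000, DF = 0.980296, PV = 19.605921
  t = 1.5000: CF_t = 20.000000, DF = 0.970590, PV = 19.411803
  t = 2.0000: CF_t = 20.000000, DF = 0.960980, PV = 19.219607
  t = 2.5000: CF_t = 20.000000, DF = 0.951466, PV = 19.029314
  t = 3.0000: CF_t = 1020.000000, DF = 0.942045, PV = 960.886140
Price P = sum_t PV_t = 1057.954765
Convexity numerator sum_t t*(t + 1/m) * CF_t / (1+y/m)^(m*t + 2):
  t = 0.5000: term = 9.705901
  t = 1.0000: term = 28.829410
  t = 1.5000: term = 57.087941
  t = 2.0000: term = 94.204524
  t = 2.5000: term = 139.907708
  t = 3.0000: term = 9890.505313
Convexity = (1/P) * sum = 10220.240798 / 1057.954765 = 9.660376


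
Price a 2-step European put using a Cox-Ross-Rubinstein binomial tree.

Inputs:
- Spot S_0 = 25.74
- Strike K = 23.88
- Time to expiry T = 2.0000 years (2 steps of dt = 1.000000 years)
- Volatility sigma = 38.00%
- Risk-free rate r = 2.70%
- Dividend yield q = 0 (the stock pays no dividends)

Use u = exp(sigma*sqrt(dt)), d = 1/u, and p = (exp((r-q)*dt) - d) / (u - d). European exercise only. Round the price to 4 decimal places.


Answer: Price = V(0,0) = 3.5024

Derivation:
dt = T/N = 1.000000
u = exp(sigma*sqrt(dt)) = 1.462285; d = 1/u = 0.683861
p = (exp((r-q)*dt) - d) / (u - d) = 0.441285
Discount per step: exp(-r*dt) = 0.973361
Stock lattice S(k, i) with i counting down-moves:
  k=0: S(0,0) = 25.7400
  k=1: S(1,0) = 37.6392; S(1,1) = 17.6026
  k=2: S(2,0) = 55.0392; S(2,1) = 25.7400; S(2,2) = 12.0377
Terminal payoffs V(N, i) = max(K - S_T, 0):
  V(2,0) = 0.000000; V(2,1) = 0.000000; V(2,2) = 11.842266
Backward induction: V(k, i) = exp(-r*dt) * [p * V(k+1, i) + (1-p) * V(k+1, i+1)].
  V(1,0) = exp(-r*dt) * [p*0.000000 + (1-p)*0.000000] = 0.000000
  V(1,1) = exp(-r*dt) * [p*0.000000 + (1-p)*11.842266] = 6.440199
  V(0,0) = exp(-r*dt) * [p*0.000000 + (1-p)*6.440199] = 3.502384


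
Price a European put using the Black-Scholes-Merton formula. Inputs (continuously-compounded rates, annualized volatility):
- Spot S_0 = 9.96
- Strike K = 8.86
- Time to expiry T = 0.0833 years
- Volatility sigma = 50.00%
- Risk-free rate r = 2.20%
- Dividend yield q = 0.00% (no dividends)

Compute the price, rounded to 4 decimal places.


Answer: Price = 0.1559

Derivation:
d1 = (ln(S/K) + (r - q + 0.5*sigma^2) * T) / (sigma * sqrt(T)) = 0.89582548
d2 = d1 - sigma * sqrt(T) = 0.75151678
exp(-rT) = 0.99816908; exp(-qT) = 1.00000000
P = K * exp(-rT) * N(-d2) - S_0 * exp(-qT) * N(-d1)
N(-d1) = 0.18517299; N(-d2) = 0.22617085
P = 8.8600 * 0.99816908 * 0.22617085 - 9.9600 * 1.00000000 * 0.18517299 = 0.1559


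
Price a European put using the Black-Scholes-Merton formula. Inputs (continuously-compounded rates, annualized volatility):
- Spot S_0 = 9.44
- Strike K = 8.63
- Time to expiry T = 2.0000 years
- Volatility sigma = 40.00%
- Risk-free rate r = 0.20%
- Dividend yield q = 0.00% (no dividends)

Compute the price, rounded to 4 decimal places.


Answer: Price = 1.6128

Derivation:
d1 = (ln(S/K) + (r - q + 0.5*sigma^2) * T) / (sigma * sqrt(T)) = 0.44850276
d2 = d1 - sigma * sqrt(T) = -0.11718266
exp(-rT) = 0.99600799; exp(-qT) = 1.00000000
P = K * exp(-rT) * N(-d2) - S_0 * exp(-qT) * N(-d1)
N(-d1) = 0.32689520; N(-d2) = 0.54664235
P = 8.6300 * 0.99600799 * 0.54664235 - 9.4400 * 1.00000000 * 0.32689520 = 1.6128


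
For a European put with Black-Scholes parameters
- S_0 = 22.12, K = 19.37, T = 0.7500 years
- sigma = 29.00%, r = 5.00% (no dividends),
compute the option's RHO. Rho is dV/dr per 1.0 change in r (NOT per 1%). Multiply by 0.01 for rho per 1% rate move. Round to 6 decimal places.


d1 = 0.8034892086; d2 = 0.5523418415
phi(d1) = 0.2888822864; exp(-qT) = 1.0000000000; exp(-rT) = 0.9631944177
N(-d2) = 0.2903570844
Rho = -K*T*exp(-rT)*N(-d2) = -19.3700 * 0.7500 * 0.9631944177 * 0.2903570844 = -4.062911

Answer: Rho = -4.062911


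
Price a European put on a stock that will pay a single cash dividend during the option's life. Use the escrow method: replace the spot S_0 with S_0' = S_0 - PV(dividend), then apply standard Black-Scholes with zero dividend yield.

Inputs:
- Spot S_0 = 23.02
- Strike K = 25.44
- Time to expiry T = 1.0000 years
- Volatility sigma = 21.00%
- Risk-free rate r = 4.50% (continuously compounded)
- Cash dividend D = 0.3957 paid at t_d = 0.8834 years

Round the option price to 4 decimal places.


Answer: Price = 2.9165

Derivation:
PV(D) = D * exp(-r * t_d) = 0.3957 * 0.96102678 = 0.38027830
S_0' = S_0 - PV(D) = 23.0200 - 0.38027830 = 22.63972170
d1 = (ln(S_0'/K) + (r + sigma^2/2)*T) / (sigma*sqrt(T)) = -0.23603227
d2 = d1 - sigma*sqrt(T) = -0.44603227
exp(-rT) = 0.95599748
N(-d1) = 0.59329619; N(-d2) = 0.67221303
P = K * exp(-rT) * N(-d2) - S_0' * N(-d1) = 25.4400 * 0.95599748 * 0.67221303 - 22.63972170 * 0.59329619 = 2.9165


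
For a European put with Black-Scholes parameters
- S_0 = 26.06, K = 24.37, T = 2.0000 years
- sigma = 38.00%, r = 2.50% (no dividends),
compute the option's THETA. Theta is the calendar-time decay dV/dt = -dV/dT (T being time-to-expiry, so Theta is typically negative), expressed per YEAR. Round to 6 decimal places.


d1 = 0.4865056620; d2 = -0.0508954917
phi(d1) = 0.3544165322; exp(-qT) = 1.0000000000; exp(-rT) = 0.9512294245
Theta = -S*exp(-qT)*phi(d1)*sigma/(2*sqrt(T)) + r*K*exp(-rT)*N(-d2) - q*S*exp(-qT)*N(-d1)
N(-d1) = 0.3133043459; N(-d2) = 0.5202956010; sqrt(T) = 1.4142135624
Term 1 = -26.0600 * 1.0000000000 * 0.3544165322 * 0.3800 / (2 * 1.4142135624) = -1.2408720042
Term 2 = 0.0250 * 24.3700 * 0.9512294245 * 0.5202956010 = 0.3015303056
Term 3 = 0 (no dividend yield, q = 0)
Theta = -1.2408720042 + (0.3015303056) + (0.0000000000) = -0.939342

Answer: Theta = -0.939342


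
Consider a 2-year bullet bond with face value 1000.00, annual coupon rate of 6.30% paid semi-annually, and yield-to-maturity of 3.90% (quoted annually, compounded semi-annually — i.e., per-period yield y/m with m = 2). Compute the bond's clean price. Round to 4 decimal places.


Coupon per period c = face * coupon_rate / m = 31.500000
Periods per year m = 2; per-period yield y/m = 0.019500
Number of cashflows N = 4
Cashflows (t years, CF_t, discount factor 1/(1+y/m)^(m*t), PV):
  t = 0.5000: CF_t = 31.500000, DF = 0.980873, PV = 30.897499
  t = 1.0000: CF_t = 31.500000, DF = 0.962112, PV = 30.306522
  t = 1.5000: CF_t = 31.500000, DF = 0.943709, PV = 29.726848
  t = 2.0000: CF_t = 1031.500000, DF = 0.925659, PV = 954.817372
Price P = sum_t PV_t = 1045.748240

Answer: Price = 1045.7482


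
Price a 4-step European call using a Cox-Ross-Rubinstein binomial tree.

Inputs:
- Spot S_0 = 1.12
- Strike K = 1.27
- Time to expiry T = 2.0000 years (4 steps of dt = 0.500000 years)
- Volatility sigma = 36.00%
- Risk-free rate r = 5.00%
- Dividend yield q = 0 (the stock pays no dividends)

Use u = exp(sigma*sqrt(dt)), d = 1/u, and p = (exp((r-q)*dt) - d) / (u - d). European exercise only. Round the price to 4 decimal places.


dt = T/N = 0.500000
u = exp(sigma*sqrt(dt)) = 1.289892; d = 1/u = 0.775259
p = (exp((r-q)*dt) - d) / (u - d) = 0.485892
Discount per step: exp(-r*dt) = 0.975310
Stock lattice S(k, i) with i counting down-moves:
  k=0: S(0,0) = 1.1200
  k=1: S(1,0) = 1.4447; S(1,1) = 0.8683
  k=2: S(2,0) = 1.8635; S(2,1) = 1.1200; S(2,2) = 0.6731
  k=3: S(3,0) = 2.4037; S(3,1) = 1.4447; S(3,2) = 0.8683; S(3,3) = 0.5219
  k=4: S(4,0) = 3.1005; S(4,1) = 1.8635; S(4,2) = 1.1200; S(4,3) = 0.6731; S(4,4) = 0.4046
Terminal payoffs V(N, i) = max(S_T - K, 0):
  V(4,0) = 1.830497; V(4,1) = 0.593480; V(4,2) = 0.000000; V(4,3) = 0.000000; V(4,4) = 0.000000
Backward induction: V(k, i) = exp(-r*dt) * [p * V(k+1, i) + (1-p) * V(k+1, i+1)].
  V(3,0) = exp(-r*dt) * [p*1.830497 + (1-p)*0.593480] = 1.165044
  V(3,1) = exp(-r*dt) * [p*0.593480 + (1-p)*0.000000] = 0.281248
  V(3,2) = exp(-r*dt) * [p*0.000000 + (1-p)*0.000000] = 0.000000
  V(3,3) = exp(-r*dt) * [p*0.000000 + (1-p)*0.000000] = 0.000000
  V(2,0) = exp(-r*dt) * [p*1.165044 + (1-p)*0.281248] = 0.693131
  V(2,1) = exp(-r*dt) * [p*0.281248 + (1-p)*0.000000] = 0.133282
  V(2,2) = exp(-r*dt) * [p*0.000000 + (1-p)*0.000000] = 0.000000
  V(1,0) = exp(-r*dt) * [p*0.693131 + (1-p)*0.133282] = 0.395301
  V(1,1) = exp(-r*dt) * [p*0.133282 + (1-p)*0.000000] = 0.063162
  V(0,0) = exp(-r*dt) * [p*0.395301 + (1-p)*0.063162] = 0.219002

Answer: Price = V(0,0) = 0.2190
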